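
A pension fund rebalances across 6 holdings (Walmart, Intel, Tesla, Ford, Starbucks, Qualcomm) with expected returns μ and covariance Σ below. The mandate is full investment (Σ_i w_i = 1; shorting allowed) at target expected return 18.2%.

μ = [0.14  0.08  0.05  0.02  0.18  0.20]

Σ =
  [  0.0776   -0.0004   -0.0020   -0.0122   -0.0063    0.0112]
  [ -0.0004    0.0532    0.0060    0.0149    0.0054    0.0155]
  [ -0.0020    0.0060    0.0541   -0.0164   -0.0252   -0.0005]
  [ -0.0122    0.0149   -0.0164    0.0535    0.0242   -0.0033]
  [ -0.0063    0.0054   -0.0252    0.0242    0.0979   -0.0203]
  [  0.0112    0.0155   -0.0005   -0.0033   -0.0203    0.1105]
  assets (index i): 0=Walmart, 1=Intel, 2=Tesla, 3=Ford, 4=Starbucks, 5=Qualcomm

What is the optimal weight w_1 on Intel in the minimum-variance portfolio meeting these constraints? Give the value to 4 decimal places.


g=Σ⁻¹μ = [1.8405  0.2391  2.4433  0.2737  2.9512  2.1513]
h=Σ⁻¹𝟙 = [17.5765  3.1692  34.0396  25.7756  15.7684  10.6443]
a=μᵀg=1.365895  b=𝟙ᵀg=9.898913  c=𝟙ᵀh=106.973568  D=ac−b²=48.126134
λ₁=(c·0.182−b)/D = (106.973568·0.182−9.898913)/48.126134 = 0.198858
λ₂=(a−b·0.182)/D = (1.365895−9.898913·0.182)/48.126134 = -0.009053
w* = 0.198858·g + -0.009053·h:
  w_0 = 0.198858·1.8405 + -0.009053·17.5765 = 0.2069  (Walmart)
  w_1 = 0.198858·0.2391 + -0.009053·3.1692 = 0.0188  (Intel)
  w_2 = 0.198858·2.4433 + -0.009053·34.0396 = 0.1777  (Tesla)
  w_3 = 0.198858·0.2737 + -0.009053·25.7756 = -0.1789  (Ford)
  w_4 = 0.198858·2.9512 + -0.009053·15.7684 = 0.4441  (Starbucks)
  w_5 = 0.198858·2.1513 + -0.009053·10.6443 = 0.3314  (Qualcomm)
Σw_i=1.0000  μᵀw=0.1820
σ²=wᵀΣw=λ₁·μ_p+λ₂ = 0.198858·0.182 + -0.009053 = 0.027139 ≈ 0.0271

0.0188


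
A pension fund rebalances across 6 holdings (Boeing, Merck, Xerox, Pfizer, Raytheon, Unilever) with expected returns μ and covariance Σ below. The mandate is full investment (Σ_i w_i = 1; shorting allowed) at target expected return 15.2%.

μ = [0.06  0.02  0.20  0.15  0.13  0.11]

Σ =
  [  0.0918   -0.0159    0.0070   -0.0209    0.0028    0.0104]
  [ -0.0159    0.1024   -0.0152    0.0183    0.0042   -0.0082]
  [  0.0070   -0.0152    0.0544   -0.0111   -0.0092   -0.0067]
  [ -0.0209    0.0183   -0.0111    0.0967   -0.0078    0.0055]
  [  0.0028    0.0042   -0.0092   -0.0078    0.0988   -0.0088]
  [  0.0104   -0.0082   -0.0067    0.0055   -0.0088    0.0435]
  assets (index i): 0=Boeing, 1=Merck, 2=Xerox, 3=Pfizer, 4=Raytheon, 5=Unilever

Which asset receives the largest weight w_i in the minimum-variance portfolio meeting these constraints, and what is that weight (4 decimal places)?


Xerox (0.3948)

x=Σ⁻¹μ = [0.4040  0.8438  5.0914  2.0395  2.2213  3.5669]
y=Σ⁻¹𝟙 = [10.3029  15.3096  30.2213  12.7162  15.6350  29.6212]
a=μᵀx=2.046449  b=𝟙ᵀx=14.166939  c=𝟙ᵀy=113.806147  D=ac−b²=32.196364
λ₁=(c·0.152−b)/D = (113.806147·0.152−14.166939)/32.196364 = 0.097265
λ₂=(a−b·0.152)/D = (2.046449−14.166939·0.152)/32.196364 = -0.003321
w* = 0.097265·x + -0.003321·y:
  w_0 = 0.097265·0.4040 + -0.003321·10.3029 = 0.0051  (Boeing)
  w_1 = 0.097265·0.8438 + -0.003321·15.3096 = 0.0312  (Merck)
  w_2 = 0.097265·5.0914 + -0.003321·30.2213 = 0.3948  (Xerox)
  w_3 = 0.097265·2.0395 + -0.003321·12.7162 = 0.1561  (Pfizer)
  w_4 = 0.097265·2.2213 + -0.003321·15.6350 = 0.1641  (Raytheon)
  w_5 = 0.097265·3.5669 + -0.003321·29.6212 = 0.2486  (Unilever)
Σw_i=1.0000  μᵀw=0.1520
σ²=wᵀΣw=λ₁·μ_p+λ₂ = 0.097265·0.152 + -0.003321 = 0.011463 ≈ 0.0115


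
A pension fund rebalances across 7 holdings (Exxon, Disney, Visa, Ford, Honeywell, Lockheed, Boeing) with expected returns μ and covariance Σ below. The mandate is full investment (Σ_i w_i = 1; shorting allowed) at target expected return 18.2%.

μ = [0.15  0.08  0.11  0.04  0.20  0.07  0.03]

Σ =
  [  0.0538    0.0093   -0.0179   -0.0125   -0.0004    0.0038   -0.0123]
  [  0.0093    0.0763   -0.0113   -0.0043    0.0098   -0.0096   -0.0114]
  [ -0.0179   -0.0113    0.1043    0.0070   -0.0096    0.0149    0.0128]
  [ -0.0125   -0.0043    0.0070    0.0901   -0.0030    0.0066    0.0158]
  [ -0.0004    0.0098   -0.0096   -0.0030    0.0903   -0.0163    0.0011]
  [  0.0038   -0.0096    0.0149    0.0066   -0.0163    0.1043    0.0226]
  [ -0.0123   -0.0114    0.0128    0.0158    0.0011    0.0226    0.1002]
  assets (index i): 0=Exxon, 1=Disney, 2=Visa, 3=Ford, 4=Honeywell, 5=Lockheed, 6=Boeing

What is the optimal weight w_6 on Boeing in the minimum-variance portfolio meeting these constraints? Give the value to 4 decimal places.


p=Σ⁻¹μ = [3.4801  0.7376  1.7801  0.8097  2.4769  0.6319  0.2857]
q=Σ⁻¹𝟙 = [25.3807  13.3568  13.5800  12.4975  12.7798  7.1759  9.1510]
a=μᵀp=1.357422  b=𝟙ᵀp=10.202167  c=𝟙ᵀq=93.921815  D=ac−b²=23.407342
λ₁=(c·0.182−b)/D = (93.921815·0.182−10.202167)/23.407342 = 0.294421
λ₂=(a−b·0.182)/D = (1.357422−10.202167·0.182)/23.407342 = -0.021334
w* = 0.294421·p + -0.021334·q:
  w_0 = 0.294421·3.4801 + -0.021334·25.3807 = 0.4831  (Exxon)
  w_1 = 0.294421·0.7376 + -0.021334·13.3568 = -0.0678  (Disney)
  w_2 = 0.294421·1.7801 + -0.021334·13.5800 = 0.2344  (Visa)
  w_3 = 0.294421·0.8097 + -0.021334·12.4975 = -0.0282  (Ford)
  w_4 = 0.294421·2.4769 + -0.021334·12.7798 = 0.4566  (Honeywell)
  w_5 = 0.294421·0.6319 + -0.021334·7.1759 = 0.0329  (Lockheed)
  w_6 = 0.294421·0.2857 + -0.021334·9.1510 = -0.1111  (Boeing)
Σw_i=1.0000  μᵀw=0.1820
σ²=wᵀΣw=λ₁·μ_p+λ₂ = 0.294421·0.182 + -0.021334 = 0.032251 ≈ 0.0323

-0.1111


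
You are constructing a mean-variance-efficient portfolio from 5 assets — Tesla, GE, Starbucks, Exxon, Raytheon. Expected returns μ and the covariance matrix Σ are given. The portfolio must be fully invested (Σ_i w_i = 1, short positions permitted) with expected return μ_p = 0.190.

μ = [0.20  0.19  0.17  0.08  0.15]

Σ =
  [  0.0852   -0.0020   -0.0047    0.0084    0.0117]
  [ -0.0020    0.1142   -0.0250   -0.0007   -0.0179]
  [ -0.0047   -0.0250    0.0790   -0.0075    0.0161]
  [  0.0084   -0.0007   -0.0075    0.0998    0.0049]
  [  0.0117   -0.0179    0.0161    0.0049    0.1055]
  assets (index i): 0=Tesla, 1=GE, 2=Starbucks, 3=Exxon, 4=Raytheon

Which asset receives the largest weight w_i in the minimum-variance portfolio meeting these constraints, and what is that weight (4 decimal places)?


Tesla (0.3355)

u=Σ⁻¹μ = [2.3393  2.5265  2.9402  0.7891  1.1057]
v=Σ⁻¹𝟙 = [10.9779  13.9468  17.1481  10.1123  7.5410]
a=μᵀu=1.676706  b=𝟙ᵀu=9.700764  c=𝟙ᵀv=59.725993  D=ac−b²=6.038087
λ₁=(c·0.190−b)/D = (59.725993·0.190−9.700764)/6.038087 = 0.272797
λ₂=(a−b·0.190)/D = (1.676706−9.700764·0.190)/6.038087 = -0.027565
w* = 0.272797·u + -0.027565·v:
  w_0 = 0.272797·2.3393 + -0.027565·10.9779 = 0.3355  (Tesla)
  w_1 = 0.272797·2.5265 + -0.027565·13.9468 = 0.3048  (GE)
  w_2 = 0.272797·2.9402 + -0.027565·17.1481 = 0.3294  (Starbucks)
  w_3 = 0.272797·0.7891 + -0.027565·10.1123 = -0.0635  (Exxon)
  w_4 = 0.272797·1.1057 + -0.027565·7.5410 = 0.0938  (Raytheon)
Σw_i=1.0000  μᵀw=0.1900
σ²=wᵀΣw=λ₁·μ_p+λ₂ = 0.272797·0.190 + -0.027565 = 0.024267 ≈ 0.0243


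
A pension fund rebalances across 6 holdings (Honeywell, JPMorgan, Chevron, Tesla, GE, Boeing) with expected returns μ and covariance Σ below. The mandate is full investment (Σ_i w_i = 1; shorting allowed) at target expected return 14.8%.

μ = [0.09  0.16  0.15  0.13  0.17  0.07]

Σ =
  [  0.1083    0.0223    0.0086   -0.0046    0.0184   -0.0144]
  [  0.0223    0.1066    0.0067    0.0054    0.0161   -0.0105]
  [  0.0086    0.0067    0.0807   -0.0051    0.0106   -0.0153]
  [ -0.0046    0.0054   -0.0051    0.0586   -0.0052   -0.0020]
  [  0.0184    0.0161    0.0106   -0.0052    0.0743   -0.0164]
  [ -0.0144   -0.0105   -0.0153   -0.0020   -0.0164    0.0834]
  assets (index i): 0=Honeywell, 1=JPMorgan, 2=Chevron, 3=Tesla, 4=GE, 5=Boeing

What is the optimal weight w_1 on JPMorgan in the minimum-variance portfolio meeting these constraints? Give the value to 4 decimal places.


g=Σ⁻¹μ = [0.4469  0.9959  1.9550  2.6001  2.2868  1.9126]
h=Σ⁻¹𝟙 = [8.0780  5.6082  14.2923  20.3527  14.0346  19.9611]
a=μᵀg=1.353449  b=𝟙ᵀg=10.197185  c=𝟙ᵀh=82.326887  D=ac−b²=7.442671
λ₁=(c·0.148−b)/D = (82.326887·0.148−10.197185)/7.442671 = 0.267000
λ₂=(a−b·0.148)/D = (1.353449−10.197185·0.148)/7.442671 = -0.020925
w* = 0.267000·g + -0.020925·h:
  w_0 = 0.267000·0.4469 + -0.020925·8.0780 = -0.0497  (Honeywell)
  w_1 = 0.267000·0.9959 + -0.020925·5.6082 = 0.1485  (JPMorgan)
  w_2 = 0.267000·1.9550 + -0.020925·14.2923 = 0.2229  (Chevron)
  w_3 = 0.267000·2.6001 + -0.020925·20.3527 = 0.2684  (Tesla)
  w_4 = 0.267000·2.2868 + -0.020925·14.0346 = 0.3169  (GE)
  w_5 = 0.267000·1.9126 + -0.020925·19.9611 = 0.0930  (Boeing)
Σw_i=1.0000  μᵀw=0.1480
σ²=wᵀΣw=λ₁·μ_p+λ₂ = 0.267000·0.148 + -0.020925 = 0.018592 ≈ 0.0186

0.1485


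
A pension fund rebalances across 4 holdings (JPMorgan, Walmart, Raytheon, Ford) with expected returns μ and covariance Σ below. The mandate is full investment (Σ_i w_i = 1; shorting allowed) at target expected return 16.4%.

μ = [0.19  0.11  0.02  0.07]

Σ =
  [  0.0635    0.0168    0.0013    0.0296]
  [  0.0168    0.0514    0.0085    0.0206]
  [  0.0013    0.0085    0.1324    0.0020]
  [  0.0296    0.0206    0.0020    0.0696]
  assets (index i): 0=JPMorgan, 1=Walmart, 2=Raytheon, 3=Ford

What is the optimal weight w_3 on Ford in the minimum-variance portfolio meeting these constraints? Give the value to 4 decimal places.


x=Σ⁻¹μ = [2.9186  1.4460  0.0396  -0.6646]
y=Σ⁻¹𝟙 = [9.2154  12.7626  6.5451  6.4831]
a=μᵀx=0.667852  b=𝟙ᵀx=3.739534  c=𝟙ᵀy=35.006206  D=ac−b²=9.394831
λ₁=(c·0.164−b)/D = (35.006206·0.164−3.739534)/9.394831 = 0.213041
λ₂=(a−b·0.164)/D = (0.667852−3.739534·0.164)/9.394831 = 0.005808
w* = 0.213041·x + 0.005808·y:
  w_0 = 0.213041·2.9186 + 0.005808·9.2154 = 0.6753  (JPMorgan)
  w_1 = 0.213041·1.4460 + 0.005808·12.7626 = 0.3822  (Walmart)
  w_2 = 0.213041·0.0396 + 0.005808·6.5451 = 0.0465  (Raytheon)
  w_3 = 0.213041·-0.6646 + 0.005808·6.4831 = -0.1039  (Ford)
Σw_i=1.0000  μᵀw=0.1640
σ²=wᵀΣw=λ₁·μ_p+λ₂ = 0.213041·0.164 + 0.005808 = 0.040747 ≈ 0.0407

-0.1039


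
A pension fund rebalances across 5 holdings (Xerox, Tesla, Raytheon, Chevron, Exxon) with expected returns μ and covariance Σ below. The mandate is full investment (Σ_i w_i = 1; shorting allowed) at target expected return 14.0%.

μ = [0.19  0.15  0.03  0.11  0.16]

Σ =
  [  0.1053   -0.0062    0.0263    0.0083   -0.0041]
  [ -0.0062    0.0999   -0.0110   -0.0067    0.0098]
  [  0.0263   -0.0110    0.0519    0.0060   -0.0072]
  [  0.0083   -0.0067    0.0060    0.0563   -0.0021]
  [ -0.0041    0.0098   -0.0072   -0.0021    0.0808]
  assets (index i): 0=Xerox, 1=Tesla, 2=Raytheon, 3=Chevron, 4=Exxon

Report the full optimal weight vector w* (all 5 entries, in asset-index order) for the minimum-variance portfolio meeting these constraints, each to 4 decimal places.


p=Σ⁻¹μ = [1.8097  1.5579  0.0355  1.9409  1.9367]
q=Σ⁻¹𝟙 = [4.5410  12.2678  19.4484  16.9756  13.2930]
a=μᵀp=1.101951  b=𝟙ᵀp=7.280611  c=𝟙ᵀq=66.525827  D=ac−b²=20.300887
λ₁=(c·0.140−b)/D = (66.525827·0.140−7.280611)/20.300887 = 0.100144
λ₂=(a−b·0.140)/D = (1.101951−7.280611·0.140)/20.300887 = 0.004072
w* = 0.100144·p + 0.004072·q:
  w_0 = 0.100144·1.8097 + 0.004072·4.5410 = 0.1997  (Xerox)
  w_1 = 0.100144·1.5579 + 0.004072·12.2678 = 0.2060  (Tesla)
  w_2 = 0.100144·0.0355 + 0.004072·19.4484 = 0.0827  (Raytheon)
  w_3 = 0.100144·1.9409 + 0.004072·16.9756 = 0.2635  (Chevron)
  w_4 = 0.100144·1.9367 + 0.004072·13.2930 = 0.2481  (Exxon)
Σw_i=1.0000  μᵀw=0.1400
σ²=wᵀΣw=λ₁·μ_p+λ₂ = 0.100144·0.140 + 0.004072 = 0.018092 ≈ 0.0181

0.1997  0.2060  0.0827  0.2635  0.2481


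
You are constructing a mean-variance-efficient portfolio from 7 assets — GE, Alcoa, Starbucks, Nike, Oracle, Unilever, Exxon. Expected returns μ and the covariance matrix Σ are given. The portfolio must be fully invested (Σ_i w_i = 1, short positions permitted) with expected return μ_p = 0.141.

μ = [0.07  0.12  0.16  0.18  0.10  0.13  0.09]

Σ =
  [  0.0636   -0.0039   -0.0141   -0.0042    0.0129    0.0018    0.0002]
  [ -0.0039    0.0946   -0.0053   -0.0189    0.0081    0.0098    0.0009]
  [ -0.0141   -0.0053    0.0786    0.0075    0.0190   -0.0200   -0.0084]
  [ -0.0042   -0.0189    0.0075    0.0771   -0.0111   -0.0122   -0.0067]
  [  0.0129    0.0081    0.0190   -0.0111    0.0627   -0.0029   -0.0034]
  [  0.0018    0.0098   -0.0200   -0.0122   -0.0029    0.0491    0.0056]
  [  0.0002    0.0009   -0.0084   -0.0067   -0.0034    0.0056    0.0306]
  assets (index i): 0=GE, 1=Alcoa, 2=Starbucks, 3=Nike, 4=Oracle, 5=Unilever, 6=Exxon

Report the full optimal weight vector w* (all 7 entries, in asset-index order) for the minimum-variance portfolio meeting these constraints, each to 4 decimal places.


0.0316  0.0951  0.2133  0.2535  0.0263  0.2694  0.1108

p=Σ⁻¹μ = [1.8545  1.7138  3.3578  3.6751  1.0309  4.1273  3.9643]
q=Σ⁻¹𝟙 = [20.3937  13.3891  24.0007  24.6072  10.6136  28.8996  40.0194]
a=μᵀp=2.530671  b=𝟙ᵀp=19.723732  c=𝟙ᵀq=161.923426  D=ac−b²=20.749256
λ₁=(c·0.141−b)/D = (161.923426·0.141−19.723732)/20.749256 = 0.149763
λ₂=(a−b·0.141)/D = (2.530671−19.723732·0.141)/20.749256 = -0.012067
w* = 0.149763·p + -0.012067·q:
  w_0 = 0.149763·1.8545 + -0.012067·20.3937 = 0.0316  (GE)
  w_1 = 0.149763·1.7138 + -0.012067·13.3891 = 0.0951  (Alcoa)
  w_2 = 0.149763·3.3578 + -0.012067·24.0007 = 0.2133  (Starbucks)
  w_3 = 0.149763·3.6751 + -0.012067·24.6072 = 0.2535  (Nike)
  w_4 = 0.149763·1.0309 + -0.012067·10.6136 = 0.0263  (Oracle)
  w_5 = 0.149763·4.1273 + -0.012067·28.8996 = 0.2694  (Unilever)
  w_6 = 0.149763·3.9643 + -0.012067·40.0194 = 0.1108  (Exxon)
Σw_i=1.0000  μᵀw=0.1410
σ²=wᵀΣw=λ₁·μ_p+λ₂ = 0.149763·0.141 + -0.012067 = 0.009050 ≈ 0.0090


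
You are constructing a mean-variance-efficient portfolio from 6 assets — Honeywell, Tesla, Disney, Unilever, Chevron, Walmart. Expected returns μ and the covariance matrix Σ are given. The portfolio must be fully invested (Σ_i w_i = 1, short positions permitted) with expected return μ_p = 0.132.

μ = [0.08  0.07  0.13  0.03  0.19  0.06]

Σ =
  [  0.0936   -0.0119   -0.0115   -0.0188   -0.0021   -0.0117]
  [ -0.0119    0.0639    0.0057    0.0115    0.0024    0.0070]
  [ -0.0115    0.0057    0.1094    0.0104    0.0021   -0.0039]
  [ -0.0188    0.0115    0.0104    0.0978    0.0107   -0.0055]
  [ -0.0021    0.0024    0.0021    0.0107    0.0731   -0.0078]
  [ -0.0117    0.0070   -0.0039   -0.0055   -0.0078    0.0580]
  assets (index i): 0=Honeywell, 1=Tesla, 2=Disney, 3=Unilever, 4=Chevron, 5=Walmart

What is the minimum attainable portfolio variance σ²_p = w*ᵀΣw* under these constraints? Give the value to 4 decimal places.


0.0186

g=Σ⁻¹μ = [1.4285  0.9374  1.2846  0.1298  2.7323  1.6757]
h=Σ⁻¹𝟙 = [19.0113  13.2518  9.9524  10.9917  14.3631  23.1202]
a=μᵀg=0.970471  b=𝟙ᵀg=8.188298  c=𝟙ᵀh=90.690518  D=ac−b²=20.964273
λ₁=(c·0.132−b)/D = (90.690518·0.132−8.188298)/20.964273 = 0.180443
λ₂=(a−b·0.132)/D = (0.970471−8.188298·0.132)/20.964273 = -0.005265
w* = 0.180443·g + -0.005265·h:
  w_0 = 0.180443·1.4285 + -0.005265·19.0113 = 0.1577  (Honeywell)
  w_1 = 0.180443·0.9374 + -0.005265·13.2518 = 0.0994  (Tesla)
  w_2 = 0.180443·1.2846 + -0.005265·9.9524 = 0.1794  (Disney)
  w_3 = 0.180443·0.1298 + -0.005265·10.9917 = -0.0344  (Unilever)
  w_4 = 0.180443·2.7323 + -0.005265·14.3631 = 0.4174  (Chevron)
  w_5 = 0.180443·1.6757 + -0.005265·23.1202 = 0.1806  (Walmart)
Σw_i=1.0000  μᵀw=0.1320
σ²=wᵀΣw=λ₁·μ_p+λ₂ = 0.180443·0.132 + -0.005265 = 0.018553 ≈ 0.0186


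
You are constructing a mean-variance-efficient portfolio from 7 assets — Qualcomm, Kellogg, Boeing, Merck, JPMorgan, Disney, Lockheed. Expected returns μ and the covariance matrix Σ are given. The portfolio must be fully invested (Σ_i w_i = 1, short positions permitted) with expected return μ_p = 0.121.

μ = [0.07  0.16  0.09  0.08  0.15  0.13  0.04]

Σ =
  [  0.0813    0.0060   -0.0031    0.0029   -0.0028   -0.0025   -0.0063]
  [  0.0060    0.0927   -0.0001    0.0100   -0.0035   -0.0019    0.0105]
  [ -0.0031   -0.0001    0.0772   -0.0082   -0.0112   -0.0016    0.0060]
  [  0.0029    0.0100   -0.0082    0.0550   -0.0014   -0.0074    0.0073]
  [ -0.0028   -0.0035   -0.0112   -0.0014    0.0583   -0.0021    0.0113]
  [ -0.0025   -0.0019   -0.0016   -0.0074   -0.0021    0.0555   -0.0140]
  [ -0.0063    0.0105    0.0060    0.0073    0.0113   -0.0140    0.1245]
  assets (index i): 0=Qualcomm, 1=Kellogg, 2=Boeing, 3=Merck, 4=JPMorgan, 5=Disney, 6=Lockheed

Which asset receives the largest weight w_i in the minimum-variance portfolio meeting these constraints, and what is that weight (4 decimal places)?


p=Σ⁻¹μ = [0.9516  1.6402  1.9258  1.8549  3.2236  2.8816  0.0610]
q=Σ⁻¹𝟙 = [13.6847  8.1588  19.0394  21.8457  22.0930  24.8840  6.6310]
a=μᵀp=1.511343  b=𝟙ᵀp=12.538661  c=𝟙ᵀq=116.336706  D=ac−b²=18.606622
λ₁=(c·0.121−b)/D = (116.336706·0.121−12.538661)/18.606622 = 0.082663
λ₂=(a−b·0.121)/D = (1.511343−12.538661·0.121)/18.606622 = -0.000314
w* = 0.082663·p + -0.000314·q:
  w_0 = 0.082663·0.9516 + -0.000314·13.6847 = 0.0744  (Qualcomm)
  w_1 = 0.082663·1.6402 + -0.000314·8.1588 = 0.1330  (Kellogg)
  w_2 = 0.082663·1.9258 + -0.000314·19.0394 = 0.1532  (Boeing)
  w_3 = 0.082663·1.8549 + -0.000314·21.8457 = 0.1465  (Merck)
  w_4 = 0.082663·3.2236 + -0.000314·22.0930 = 0.2595  (JPMorgan)
  w_5 = 0.082663·2.8816 + -0.000314·24.8840 = 0.2304  (Disney)
  w_6 = 0.082663·0.0610 + -0.000314·6.6310 = 0.0030  (Lockheed)
Σw_i=1.0000  μᵀw=0.1210
σ²=wᵀΣw=λ₁·μ_p+λ₂ = 0.082663·0.121 + -0.000314 = 0.009689 ≈ 0.0097

JPMorgan (0.2595)


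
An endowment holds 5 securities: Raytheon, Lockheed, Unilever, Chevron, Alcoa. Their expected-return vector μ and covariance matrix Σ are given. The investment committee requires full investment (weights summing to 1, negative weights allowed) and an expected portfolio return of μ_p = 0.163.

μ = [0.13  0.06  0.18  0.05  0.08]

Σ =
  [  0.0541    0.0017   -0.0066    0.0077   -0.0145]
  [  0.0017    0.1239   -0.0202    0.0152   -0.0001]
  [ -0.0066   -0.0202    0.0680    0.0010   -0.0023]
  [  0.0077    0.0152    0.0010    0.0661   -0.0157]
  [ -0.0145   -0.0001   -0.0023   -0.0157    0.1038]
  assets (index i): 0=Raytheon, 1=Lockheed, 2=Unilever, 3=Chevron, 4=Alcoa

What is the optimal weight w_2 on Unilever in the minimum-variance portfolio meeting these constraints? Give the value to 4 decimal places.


g=Σ⁻¹μ = [3.0657  0.9180  3.2559  0.4575  1.3412]
h=Σ⁻¹𝟙 = [22.7986  9.3580  20.0164  13.6610  15.3375]
a=μᵀg=1.169857  b=𝟙ᵀg=9.038307  c=𝟙ᵀh=81.171541  D=ac−b²=13.268121
λ₁=(c·0.163−b)/D = (81.171541·0.163−9.038307)/13.268121 = 0.315995
λ₂=(a−b·0.163)/D = (1.169857−9.038307·0.163)/13.268121 = -0.022866
w* = 0.315995·g + -0.022866·h:
  w_0 = 0.315995·3.0657 + -0.022866·22.7986 = 0.4474  (Raytheon)
  w_1 = 0.315995·0.9180 + -0.022866·9.3580 = 0.0761  (Lockheed)
  w_2 = 0.315995·3.2559 + -0.022866·20.0164 = 0.5712  (Unilever)
  w_3 = 0.315995·0.4575 + -0.022866·13.6610 = -0.1678  (Chevron)
  w_4 = 0.315995·1.3412 + -0.022866·15.3375 = 0.0731  (Alcoa)
Σw_i=1.0000  μᵀw=0.1630
σ²=wᵀΣw=λ₁·μ_p+λ₂ = 0.315995·0.163 + -0.022866 = 0.028641 ≈ 0.0286

0.5712


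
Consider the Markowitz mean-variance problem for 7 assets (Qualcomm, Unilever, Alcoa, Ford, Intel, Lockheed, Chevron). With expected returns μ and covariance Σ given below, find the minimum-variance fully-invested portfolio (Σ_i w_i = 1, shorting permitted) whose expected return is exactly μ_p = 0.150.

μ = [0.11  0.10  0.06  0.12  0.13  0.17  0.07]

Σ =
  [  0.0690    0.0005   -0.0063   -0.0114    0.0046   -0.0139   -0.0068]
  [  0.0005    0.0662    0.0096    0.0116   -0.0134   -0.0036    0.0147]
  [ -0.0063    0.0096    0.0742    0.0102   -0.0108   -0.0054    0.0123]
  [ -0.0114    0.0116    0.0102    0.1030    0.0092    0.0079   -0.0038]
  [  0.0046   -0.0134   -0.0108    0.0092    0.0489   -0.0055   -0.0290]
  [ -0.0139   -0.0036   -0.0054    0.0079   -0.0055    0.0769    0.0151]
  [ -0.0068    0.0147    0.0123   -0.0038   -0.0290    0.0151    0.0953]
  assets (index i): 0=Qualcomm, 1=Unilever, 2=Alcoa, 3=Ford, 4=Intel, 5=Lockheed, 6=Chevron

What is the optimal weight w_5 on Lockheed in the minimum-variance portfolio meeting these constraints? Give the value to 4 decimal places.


0.4604

x=Σ⁻¹μ = [2.1872  1.9419  1.2783  0.5164  4.2541  2.7826  1.3003]
y=Σ⁻¹𝟙 = [19.1666  16.8514  16.4433  4.1946  37.5393  17.5336  15.9516]
a=μᵀx=1.690548  b=𝟙ᵀx=14.260837  c=𝟙ᵀy=127.680287  D=ac−b²=12.478232
λ₁=(c·0.150−b)/D = (127.680287·0.150−14.260837)/12.478232 = 0.391979
λ₂=(a−b·0.150)/D = (1.690548−14.260837·0.150)/12.478232 = -0.035949
w* = 0.391979·x + -0.035949·y:
  w_0 = 0.391979·2.1872 + -0.035949·19.1666 = 0.1683  (Qualcomm)
  w_1 = 0.391979·1.9419 + -0.035949·16.8514 = 0.1554  (Unilever)
  w_2 = 0.391979·1.2783 + -0.035949·16.4433 = -0.0901  (Alcoa)
  w_3 = 0.391979·0.5164 + -0.035949·4.1946 = 0.0516  (Ford)
  w_4 = 0.391979·4.2541 + -0.035949·37.5393 = 0.3180  (Intel)
  w_5 = 0.391979·2.7826 + -0.035949·17.5336 = 0.4604  (Lockheed)
  w_6 = 0.391979·1.3003 + -0.035949·15.9516 = -0.0637  (Chevron)
Σw_i=1.0000  μᵀw=0.1500
σ²=wᵀΣw=λ₁·μ_p+λ₂ = 0.391979·0.150 + -0.035949 = 0.022848 ≈ 0.0228


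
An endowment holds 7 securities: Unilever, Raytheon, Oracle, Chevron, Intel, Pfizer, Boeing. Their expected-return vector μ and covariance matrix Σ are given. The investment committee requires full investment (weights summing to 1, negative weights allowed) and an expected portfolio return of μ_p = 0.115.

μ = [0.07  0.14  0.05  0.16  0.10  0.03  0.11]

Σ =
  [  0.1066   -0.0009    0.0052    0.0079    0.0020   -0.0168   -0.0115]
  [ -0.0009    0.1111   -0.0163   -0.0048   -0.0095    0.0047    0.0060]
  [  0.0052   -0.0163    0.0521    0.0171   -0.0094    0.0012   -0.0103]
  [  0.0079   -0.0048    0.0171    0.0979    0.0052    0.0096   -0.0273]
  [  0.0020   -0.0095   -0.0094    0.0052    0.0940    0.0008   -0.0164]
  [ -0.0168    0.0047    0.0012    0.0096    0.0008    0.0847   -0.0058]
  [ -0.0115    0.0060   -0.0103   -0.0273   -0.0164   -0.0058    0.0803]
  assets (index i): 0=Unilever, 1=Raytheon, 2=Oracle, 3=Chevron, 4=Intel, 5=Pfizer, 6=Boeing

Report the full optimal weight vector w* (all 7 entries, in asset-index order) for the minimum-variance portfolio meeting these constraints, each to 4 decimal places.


u=Σ⁻¹μ = [0.7489  1.5686  1.5382  1.9853  1.7019  0.3311  2.6037]
v=Σ⁻¹𝟙 = [11.8993  13.0773  26.6757  9.8162  18.0068  13.4641  24.5893]
a=μᵀu=1.133100  b=𝟙ᵀu=10.477587  c=𝟙ᵀv=117.528795  D=ac−b²=23.392082
λ₁=(c·0.115−b)/D = (117.528795·0.115−10.477587)/23.392082 = 0.129883
λ₂=(a−b·0.115)/D = (1.133100−10.477587·0.115)/23.392082 = -0.003070
w* = 0.129883·u + -0.003070·v:
  w_0 = 0.129883·0.7489 + -0.003070·11.8993 = 0.0607  (Unilever)
  w_1 = 0.129883·1.5686 + -0.003070·13.0773 = 0.1636  (Raytheon)
  w_2 = 0.129883·1.5382 + -0.003070·26.6757 = 0.1179  (Oracle)
  w_3 = 0.129883·1.9853 + -0.003070·9.8162 = 0.2277  (Chevron)
  w_4 = 0.129883·1.7019 + -0.003070·18.0068 = 0.1658  (Intel)
  w_5 = 0.129883·0.3311 + -0.003070·13.4641 = 0.0017  (Pfizer)
  w_6 = 0.129883·2.6037 + -0.003070·24.5893 = 0.2627  (Boeing)
Σw_i=1.0000  μᵀw=0.1150
σ²=wᵀΣw=λ₁·μ_p+λ₂ = 0.129883·0.115 + -0.003070 = 0.011866 ≈ 0.0119

0.0607  0.1636  0.1179  0.2277  0.1658  0.0017  0.2627


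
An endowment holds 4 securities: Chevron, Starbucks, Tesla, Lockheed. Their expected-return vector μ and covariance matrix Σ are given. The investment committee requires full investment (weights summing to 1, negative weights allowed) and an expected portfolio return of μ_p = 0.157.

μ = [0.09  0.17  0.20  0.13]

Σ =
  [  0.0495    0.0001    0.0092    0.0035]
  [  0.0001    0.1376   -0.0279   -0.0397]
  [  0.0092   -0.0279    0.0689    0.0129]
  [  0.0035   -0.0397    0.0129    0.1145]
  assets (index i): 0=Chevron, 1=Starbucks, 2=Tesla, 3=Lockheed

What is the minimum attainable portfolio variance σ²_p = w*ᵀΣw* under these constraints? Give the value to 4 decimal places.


u=Σ⁻¹μ = [1.0663  2.3751  3.4339  1.5394]
v=Σ⁻¹𝟙 = [16.4533  13.6822  15.7605  11.1990]
a=μᵀu=1.386642  b=𝟙ᵀu=8.414739  c=𝟙ᵀv=57.095005  D=ac−b²=8.362490
λ₁=(c·0.157−b)/D = (57.095005·0.157−8.414739)/8.362490 = 0.065671
λ₂=(a−b·0.157)/D = (1.386642−8.414739·0.157)/8.362490 = 0.007836
w* = 0.065671·u + 0.007836·v:
  w_0 = 0.065671·1.0663 + 0.007836·16.4533 = 0.1990  (Chevron)
  w_1 = 0.065671·2.3751 + 0.007836·13.6822 = 0.2632  (Starbucks)
  w_2 = 0.065671·3.4339 + 0.007836·15.7605 = 0.3490  (Tesla)
  w_3 = 0.065671·1.5394 + 0.007836·11.1990 = 0.1888  (Lockheed)
Σw_i=1.0000  μᵀw=0.1570
σ²=wᵀΣw=λ₁·μ_p+λ₂ = 0.065671·0.157 + 0.007836 = 0.018146 ≈ 0.0181

0.0181


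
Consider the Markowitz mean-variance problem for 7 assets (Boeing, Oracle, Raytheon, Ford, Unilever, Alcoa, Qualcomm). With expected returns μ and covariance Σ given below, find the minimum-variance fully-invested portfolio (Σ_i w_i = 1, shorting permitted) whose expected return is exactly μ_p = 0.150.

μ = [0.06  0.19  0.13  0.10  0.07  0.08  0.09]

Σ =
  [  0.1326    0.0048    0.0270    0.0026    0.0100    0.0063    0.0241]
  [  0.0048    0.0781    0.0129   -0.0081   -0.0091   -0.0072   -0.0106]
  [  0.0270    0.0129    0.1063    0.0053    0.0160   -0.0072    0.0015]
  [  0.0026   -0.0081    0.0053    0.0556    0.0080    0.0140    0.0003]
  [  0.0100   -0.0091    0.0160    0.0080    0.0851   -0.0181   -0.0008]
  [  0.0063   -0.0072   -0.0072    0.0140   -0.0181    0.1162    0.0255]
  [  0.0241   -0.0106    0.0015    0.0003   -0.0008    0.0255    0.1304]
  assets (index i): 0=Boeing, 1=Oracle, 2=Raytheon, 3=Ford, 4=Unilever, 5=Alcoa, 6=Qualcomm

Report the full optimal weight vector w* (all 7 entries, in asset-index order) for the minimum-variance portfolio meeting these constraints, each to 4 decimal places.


-0.0824  0.5148  0.1257  0.2432  0.0502  0.0410  0.1075

g=Σ⁻¹μ = [-0.0767  2.7949  0.6990  1.8302  0.9761  0.6662  0.7950]
h=Σ⁻¹𝟙 = [3.1510  16.7110  4.3429  15.9057  12.6861  8.3044  6.8121]
a=μᵀg=0.993496  b=𝟙ᵀg=7.684763  c=𝟙ᵀh=67.913167  D=ac−b²=8.415844
λ₁=(c·0.150−b)/D = (67.913167·0.150−7.684763)/8.415844 = 0.297322
λ₂=(a−b·0.150)/D = (0.993496−7.684763·0.150)/8.415844 = -0.018919
w* = 0.297322·g + -0.018919·h:
  w_0 = 0.297322·-0.0767 + -0.018919·3.1510 = -0.0824  (Boeing)
  w_1 = 0.297322·2.7949 + -0.018919·16.7110 = 0.5148  (Oracle)
  w_2 = 0.297322·0.6990 + -0.018919·4.3429 = 0.1257  (Raytheon)
  w_3 = 0.297322·1.8302 + -0.018919·15.9057 = 0.2432  (Ford)
  w_4 = 0.297322·0.9761 + -0.018919·12.6861 = 0.0502  (Unilever)
  w_5 = 0.297322·0.6662 + -0.018919·8.3044 = 0.0410  (Alcoa)
  w_6 = 0.297322·0.7950 + -0.018919·6.8121 = 0.1075  (Qualcomm)
Σw_i=1.0000  μᵀw=0.1500
σ²=wᵀΣw=λ₁·μ_p+λ₂ = 0.297322·0.150 + -0.018919 = 0.025679 ≈ 0.0257


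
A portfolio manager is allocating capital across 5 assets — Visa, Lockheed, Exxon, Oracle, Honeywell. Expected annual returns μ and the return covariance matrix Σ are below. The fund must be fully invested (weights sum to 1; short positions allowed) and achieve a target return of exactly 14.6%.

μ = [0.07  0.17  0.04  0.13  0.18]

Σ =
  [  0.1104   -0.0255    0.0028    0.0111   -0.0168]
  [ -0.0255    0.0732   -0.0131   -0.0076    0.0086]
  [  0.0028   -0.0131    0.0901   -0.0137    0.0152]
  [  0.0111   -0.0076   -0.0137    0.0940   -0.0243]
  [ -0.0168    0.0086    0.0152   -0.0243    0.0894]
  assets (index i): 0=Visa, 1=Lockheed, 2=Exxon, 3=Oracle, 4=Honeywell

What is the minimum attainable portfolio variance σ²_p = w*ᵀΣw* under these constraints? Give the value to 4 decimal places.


x=Σ⁻¹μ = [1.4398  2.8924  0.7355  2.1944  2.4772]
y=Σ⁻¹𝟙 = [14.0522  21.1005  13.8677  16.2908  13.8668]
a=μᵀx=1.353074  b=𝟙ᵀx=9.739268  c=𝟙ᵀy=79.177964  D=ac−b²=12.280338
λ₁=(c·0.146−b)/D = (79.177964·0.146−9.739268)/12.280338 = 0.148263
λ₂=(a−b·0.146)/D = (1.353074−9.739268·0.146)/12.280338 = -0.005607
w* = 0.148263·x + -0.005607·y:
  w_0 = 0.148263·1.4398 + -0.005607·14.0522 = 0.1347  (Visa)
  w_1 = 0.148263·2.8924 + -0.005607·21.1005 = 0.3105  (Lockheed)
  w_2 = 0.148263·0.7355 + -0.005607·13.8677 = 0.0313  (Exxon)
  w_3 = 0.148263·2.1944 + -0.005607·16.2908 = 0.2340  (Oracle)
  w_4 = 0.148263·2.4772 + -0.005607·13.8668 = 0.2895  (Honeywell)
Σw_i=1.0000  μᵀw=0.1460
σ²=wᵀΣw=λ₁·μ_p+λ₂ = 0.148263·0.146 + -0.005607 = 0.016039 ≈ 0.0160

0.0160


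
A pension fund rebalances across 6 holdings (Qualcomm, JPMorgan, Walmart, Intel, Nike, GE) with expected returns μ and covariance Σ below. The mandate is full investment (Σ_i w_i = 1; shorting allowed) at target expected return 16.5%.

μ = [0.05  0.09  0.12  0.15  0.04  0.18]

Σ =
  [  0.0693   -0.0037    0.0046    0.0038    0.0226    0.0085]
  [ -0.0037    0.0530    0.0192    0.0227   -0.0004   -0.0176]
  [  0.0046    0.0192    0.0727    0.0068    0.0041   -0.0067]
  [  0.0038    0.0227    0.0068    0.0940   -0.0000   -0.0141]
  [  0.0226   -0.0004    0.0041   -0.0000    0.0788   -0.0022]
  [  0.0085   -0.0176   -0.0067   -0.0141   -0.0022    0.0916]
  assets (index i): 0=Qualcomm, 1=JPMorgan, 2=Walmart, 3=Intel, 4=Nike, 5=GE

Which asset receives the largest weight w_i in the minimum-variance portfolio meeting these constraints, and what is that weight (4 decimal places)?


g=Σ⁻¹μ = [0.1559  1.4268  1.3306  1.5341  0.4726  2.5696]
h=Σ⁻¹𝟙 = [9.2195  18.4913  8.4529  7.5340  10.1368  15.6359]
a=μᵀg=1.007414  b=𝟙ᵀg=7.489575  c=𝟙ᵀh=69.470386  D=ac−b²=13.891732
λ₁=(c·0.165−b)/D = (69.470386·0.165−7.489575)/13.891732 = 0.286000
λ₂=(a−b·0.165)/D = (1.007414−7.489575·0.165)/13.891732 = -0.016439
w* = 0.286000·g + -0.016439·h:
  w_0 = 0.286000·0.1559 + -0.016439·9.2195 = -0.1070  (Qualcomm)
  w_1 = 0.286000·1.4268 + -0.016439·18.4913 = 0.1041  (JPMorgan)
  w_2 = 0.286000·1.3306 + -0.016439·8.4529 = 0.2416  (Walmart)
  w_3 = 0.286000·1.5341 + -0.016439·7.5340 = 0.3149  (Intel)
  w_4 = 0.286000·0.4726 + -0.016439·10.1368 = -0.0315  (Nike)
  w_5 = 0.286000·2.5696 + -0.016439·15.6359 = 0.4779  (GE)
Σw_i=1.0000  μᵀw=0.1650
σ²=wᵀΣw=λ₁·μ_p+λ₂ = 0.286000·0.165 + -0.016439 = 0.030751 ≈ 0.0308

GE (0.4779)


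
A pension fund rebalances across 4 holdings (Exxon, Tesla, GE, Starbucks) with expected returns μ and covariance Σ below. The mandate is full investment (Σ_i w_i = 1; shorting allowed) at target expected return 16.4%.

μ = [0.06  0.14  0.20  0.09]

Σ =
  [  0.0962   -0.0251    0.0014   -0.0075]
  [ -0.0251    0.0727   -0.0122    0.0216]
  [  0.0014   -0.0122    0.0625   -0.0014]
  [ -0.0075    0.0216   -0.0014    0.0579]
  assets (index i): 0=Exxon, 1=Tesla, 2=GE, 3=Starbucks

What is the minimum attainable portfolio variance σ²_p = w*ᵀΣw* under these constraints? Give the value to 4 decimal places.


0.0220

g=Σ⁻¹μ = [1.3579  2.7890  3.7315  0.7801]
h=Σ⁻¹𝟙 = [16.0039  18.7593  19.5905  12.8196]
a=μᵀg=1.288427  b=𝟙ᵀg=8.658395  c=𝟙ᵀh=67.173297  D=ac−b²=11.580109
λ₁=(c·0.164−b)/D = (67.173297·0.164−8.658395)/11.580109 = 0.203627
λ₂=(a−b·0.164)/D = (1.288427−8.658395·0.164)/11.580109 = -0.011360
w* = 0.203627·g + -0.011360·h:
  w_0 = 0.203627·1.3579 + -0.011360·16.0039 = 0.0947  (Exxon)
  w_1 = 0.203627·2.7890 + -0.011360·18.7593 = 0.3548  (Tesla)
  w_2 = 0.203627·3.7315 + -0.011360·19.5905 = 0.5373  (GE)
  w_3 = 0.203627·0.7801 + -0.011360·12.8196 = 0.0132  (Starbucks)
Σw_i=1.0000  μᵀw=0.1640
σ²=wᵀΣw=λ₁·μ_p+λ₂ = 0.203627·0.164 + -0.011360 = 0.022035 ≈ 0.0220


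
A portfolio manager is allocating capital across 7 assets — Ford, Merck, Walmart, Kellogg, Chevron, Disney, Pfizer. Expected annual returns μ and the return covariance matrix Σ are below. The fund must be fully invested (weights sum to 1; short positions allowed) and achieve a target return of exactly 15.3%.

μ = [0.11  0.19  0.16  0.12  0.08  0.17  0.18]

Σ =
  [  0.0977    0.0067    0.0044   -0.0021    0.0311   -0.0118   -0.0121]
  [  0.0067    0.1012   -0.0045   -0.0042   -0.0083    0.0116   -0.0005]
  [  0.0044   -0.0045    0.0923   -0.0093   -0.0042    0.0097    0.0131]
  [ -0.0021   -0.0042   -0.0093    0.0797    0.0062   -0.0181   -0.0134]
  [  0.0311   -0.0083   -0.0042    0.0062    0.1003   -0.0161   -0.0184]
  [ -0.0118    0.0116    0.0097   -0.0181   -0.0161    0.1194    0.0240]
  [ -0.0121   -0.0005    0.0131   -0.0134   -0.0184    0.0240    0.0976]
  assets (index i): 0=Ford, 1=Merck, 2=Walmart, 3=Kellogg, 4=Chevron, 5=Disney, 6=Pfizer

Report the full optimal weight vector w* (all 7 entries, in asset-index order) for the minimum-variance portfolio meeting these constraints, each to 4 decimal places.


0.0776  0.1945  0.1531  0.1983  0.0739  0.1168  0.1858

g=Σ⁻¹μ = [1.0103  1.9346  1.6516  2.3693  1.1408  1.3177  1.9741]
h=Σ⁻¹𝟙 = [8.4554  10.4724  10.5523  17.8028  11.2652  9.0887  12.2645]
a=μᵀg=1.697900  b=𝟙ᵀg=11.398462  c=𝟙ᵀh=79.901284  D=ac−b²=5.739446
λ₁=(c·0.153−b)/D = (79.901284·0.153−11.398462)/5.739446 = 0.143992
λ₂=(a−b·0.153)/D = (1.697900−11.398462·0.153)/5.739446 = -0.008026
w* = 0.143992·g + -0.008026·h:
  w_0 = 0.143992·1.0103 + -0.008026·8.4554 = 0.0776  (Ford)
  w_1 = 0.143992·1.9346 + -0.008026·10.4724 = 0.1945  (Merck)
  w_2 = 0.143992·1.6516 + -0.008026·10.5523 = 0.1531  (Walmart)
  w_3 = 0.143992·2.3693 + -0.008026·17.8028 = 0.1983  (Kellogg)
  w_4 = 0.143992·1.1408 + -0.008026·11.2652 = 0.0739  (Chevron)
  w_5 = 0.143992·1.3177 + -0.008026·9.0887 = 0.1168  (Disney)
  w_6 = 0.143992·1.9741 + -0.008026·12.2645 = 0.1858  (Pfizer)
Σw_i=1.0000  μᵀw=0.1530
σ²=wᵀΣw=λ₁·μ_p+λ₂ = 0.143992·0.153 + -0.008026 = 0.014005 ≈ 0.0140


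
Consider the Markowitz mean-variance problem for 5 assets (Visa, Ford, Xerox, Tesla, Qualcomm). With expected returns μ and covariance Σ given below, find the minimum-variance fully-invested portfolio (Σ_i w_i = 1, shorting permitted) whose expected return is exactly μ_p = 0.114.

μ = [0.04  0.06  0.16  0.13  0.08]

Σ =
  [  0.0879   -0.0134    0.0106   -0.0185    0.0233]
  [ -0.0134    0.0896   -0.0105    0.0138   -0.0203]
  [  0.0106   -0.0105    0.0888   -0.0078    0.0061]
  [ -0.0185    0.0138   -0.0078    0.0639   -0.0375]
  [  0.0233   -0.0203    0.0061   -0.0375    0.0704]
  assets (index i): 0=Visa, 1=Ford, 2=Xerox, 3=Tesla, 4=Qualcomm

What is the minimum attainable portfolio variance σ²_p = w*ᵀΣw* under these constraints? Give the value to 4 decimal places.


g=Σ⁻¹μ = [0.3553  1.0842  2.0190  4.1145  3.3481]
h=Σ⁻¹𝟙 = [11.1174  16.2967  12.7695  36.6489  33.6396]
a=μᵀg=1.205035  b=𝟙ᵀg=10.921137  c=𝟙ᵀh=110.472047  D=ac−b²=13.851486
λ₁=(c·0.114−b)/D = (110.472047·0.114−10.921137)/13.851486 = 0.120758
λ₂=(a−b·0.114)/D = (1.205035−10.921137·0.114)/13.851486 = -0.002886
w* = 0.120758·g + -0.002886·h:
  w_0 = 0.120758·0.3553 + -0.002886·11.1174 = 0.0108  (Visa)
  w_1 = 0.120758·1.0842 + -0.002886·16.2967 = 0.0839  (Ford)
  w_2 = 0.120758·2.0190 + -0.002886·12.7695 = 0.2070  (Xerox)
  w_3 = 0.120758·4.1145 + -0.002886·36.6489 = 0.3911  (Tesla)
  w_4 = 0.120758·3.3481 + -0.002886·33.6396 = 0.3072  (Qualcomm)
Σw_i=1.0000  μᵀw=0.1140
σ²=wᵀΣw=λ₁·μ_p+λ₂ = 0.120758·0.114 + -0.002886 = 0.010880 ≈ 0.0109

0.0109


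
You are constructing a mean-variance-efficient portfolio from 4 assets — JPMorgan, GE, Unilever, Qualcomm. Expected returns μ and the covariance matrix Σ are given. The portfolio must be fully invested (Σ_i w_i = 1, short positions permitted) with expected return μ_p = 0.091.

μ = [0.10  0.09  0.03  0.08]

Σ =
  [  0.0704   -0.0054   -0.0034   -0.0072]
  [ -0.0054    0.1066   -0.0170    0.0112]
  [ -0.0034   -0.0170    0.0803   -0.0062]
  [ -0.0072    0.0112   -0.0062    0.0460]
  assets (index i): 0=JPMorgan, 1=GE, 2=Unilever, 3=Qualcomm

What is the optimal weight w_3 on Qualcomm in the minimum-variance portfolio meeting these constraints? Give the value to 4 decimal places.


p=Σ⁻¹μ = [1.7182  0.8547  0.7743  1.9043]
q=Σ⁻¹𝟙 = [18.3425  10.5128  17.3385  24.3874]
a=μᵀp=0.424318  b=𝟙ᵀp=5.251549  c=𝟙ᵀq=70.581222  D=ac−b²=2.370118
λ₁=(c·0.091−b)/D = (70.581222·0.091−5.251549)/2.370118 = 0.494213
λ₂=(a−b·0.091)/D = (0.424318−5.251549·0.091)/2.370118 = -0.022604
w* = 0.494213·p + -0.022604·q:
  w_0 = 0.494213·1.7182 + -0.022604·18.3425 = 0.4345  (JPMorgan)
  w_1 = 0.494213·0.8547 + -0.022604·10.5128 = 0.1848  (GE)
  w_2 = 0.494213·0.7743 + -0.022604·17.3385 = -0.0092  (Unilever)
  w_3 = 0.494213·1.9043 + -0.022604·24.3874 = 0.3899  (Qualcomm)
Σw_i=1.0000  μᵀw=0.0910
σ²=wᵀΣw=λ₁·μ_p+λ₂ = 0.494213·0.091 + -0.022604 = 0.022370 ≈ 0.0224

0.3899


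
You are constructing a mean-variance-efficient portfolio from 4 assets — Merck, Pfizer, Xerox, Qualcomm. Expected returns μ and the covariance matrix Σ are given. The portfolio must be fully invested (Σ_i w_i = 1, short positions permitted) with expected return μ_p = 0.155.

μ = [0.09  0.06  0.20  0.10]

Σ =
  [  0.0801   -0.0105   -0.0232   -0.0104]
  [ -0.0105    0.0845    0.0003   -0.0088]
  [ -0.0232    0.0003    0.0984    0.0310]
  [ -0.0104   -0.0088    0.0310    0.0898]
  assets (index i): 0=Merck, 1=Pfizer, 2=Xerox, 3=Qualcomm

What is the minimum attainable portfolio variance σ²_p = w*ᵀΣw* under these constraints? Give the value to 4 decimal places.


g=Σ⁻¹μ = [2.0073  1.0193  2.2969  0.6530]
h=Σ⁻¹𝟙 = [19.1553  15.3206  11.1665  11.0008]
a=μᵀg=0.766507  b=𝟙ᵀg=5.976584  c=𝟙ᵀh=56.643130  D=ac−b²=7.697802
λ₁=(c·0.155−b)/D = (56.643130·0.155−5.976584)/7.697802 = 0.364143
λ₂=(a−b·0.155)/D = (0.766507−5.976584·0.155)/7.697802 = -0.020767
w* = 0.364143·g + -0.020767·h:
  w_0 = 0.364143·2.0073 + -0.020767·19.1553 = 0.3331  (Merck)
  w_1 = 0.364143·1.0193 + -0.020767·15.3206 = 0.0530  (Pfizer)
  w_2 = 0.364143·2.2969 + -0.020767·11.1665 = 0.6045  (Xerox)
  w_3 = 0.364143·0.6530 + -0.020767·11.0008 = 0.0093  (Qualcomm)
Σw_i=1.0000  μᵀw=0.1550
σ²=wᵀΣw=λ₁·μ_p+λ₂ = 0.364143·0.155 + -0.020767 = 0.035675 ≈ 0.0357

0.0357


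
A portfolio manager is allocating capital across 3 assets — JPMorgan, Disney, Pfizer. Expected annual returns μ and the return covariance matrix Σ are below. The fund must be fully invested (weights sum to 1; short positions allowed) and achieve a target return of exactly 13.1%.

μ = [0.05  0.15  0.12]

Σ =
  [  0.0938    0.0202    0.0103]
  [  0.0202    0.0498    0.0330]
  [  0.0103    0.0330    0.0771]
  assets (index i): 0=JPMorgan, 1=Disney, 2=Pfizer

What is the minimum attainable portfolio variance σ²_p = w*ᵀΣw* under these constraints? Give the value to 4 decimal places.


0.0399

x=Σ⁻¹μ = [-0.1134  2.8151  0.3667]
y=Σ⁻¹𝟙 = [7.1777  12.8558  6.5088]
a=μᵀx=0.460592  b=𝟙ᵀx=3.068314  c=𝟙ᵀy=26.542343  D=ac−b²=2.810635
λ₁=(c·0.131−b)/D = (26.542343·0.131−3.068314)/2.810635 = 0.145424
λ₂=(a−b·0.131)/D = (0.460592−3.068314·0.131)/2.810635 = 0.020865
w* = 0.145424·x + 0.020865·y:
  w_0 = 0.145424·-0.1134 + 0.020865·7.1777 = 0.1333  (JPMorgan)
  w_1 = 0.145424·2.8151 + 0.020865·12.8558 = 0.6776  (Disney)
  w_2 = 0.145424·0.3667 + 0.020865·6.5088 = 0.1891  (Pfizer)
Σw_i=1.0000  μᵀw=0.1310
σ²=wᵀΣw=λ₁·μ_p+λ₂ = 0.145424·0.131 + 0.020865 = 0.039915 ≈ 0.0399
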